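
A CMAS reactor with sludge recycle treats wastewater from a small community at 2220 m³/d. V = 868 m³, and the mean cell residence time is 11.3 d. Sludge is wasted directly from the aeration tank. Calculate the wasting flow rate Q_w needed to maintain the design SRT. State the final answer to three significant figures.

Q_w ≈ 76.8 m³/d

Wasting from the aeration tank: Q_w = V / θ_c = 868.0 / 11.3 = 76.81 m³/d.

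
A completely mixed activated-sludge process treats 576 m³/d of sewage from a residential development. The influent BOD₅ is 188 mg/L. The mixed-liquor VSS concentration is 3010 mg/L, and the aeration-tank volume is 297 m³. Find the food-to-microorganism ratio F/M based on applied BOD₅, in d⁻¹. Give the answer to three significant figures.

F/M ≈ 0.121 d⁻¹

F/M = applied load / biomass = Q·S₀/(V·X) = 576 × 188 / (297.0 × 3010) = 0.1211 d⁻¹.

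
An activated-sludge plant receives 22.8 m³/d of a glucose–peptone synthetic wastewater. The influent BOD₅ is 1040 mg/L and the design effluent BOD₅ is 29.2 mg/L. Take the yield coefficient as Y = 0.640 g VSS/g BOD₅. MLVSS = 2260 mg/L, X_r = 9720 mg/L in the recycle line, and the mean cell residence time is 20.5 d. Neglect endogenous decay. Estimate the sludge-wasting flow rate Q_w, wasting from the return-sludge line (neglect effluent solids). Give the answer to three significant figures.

With k_d = 0 the design equation reduces to V = Y Q (S₀−S) θ_c / X = 0.640 × 22.8 × (1040 − 29.2) × 20.5 / 2260 = 133.8 m³.
θ_c = V·X/(Q_w·X_r) when wasting from the recycle, so Q_w = V·X/(θ_c·X_r) = 133.8 × 2260 / (20.5 × 9720) = 1.517 m³/d.

Q_w ≈ 1.52 m³/d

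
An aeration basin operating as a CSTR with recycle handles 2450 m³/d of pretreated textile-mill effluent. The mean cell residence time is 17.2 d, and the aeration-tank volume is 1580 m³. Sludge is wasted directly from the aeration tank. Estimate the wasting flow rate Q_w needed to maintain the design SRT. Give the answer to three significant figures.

Wasting from the aeration tank: Q_w = V / θ_c = 1580 / 17.2 = 91.86 m³/d.

Q_w ≈ 91.9 m³/d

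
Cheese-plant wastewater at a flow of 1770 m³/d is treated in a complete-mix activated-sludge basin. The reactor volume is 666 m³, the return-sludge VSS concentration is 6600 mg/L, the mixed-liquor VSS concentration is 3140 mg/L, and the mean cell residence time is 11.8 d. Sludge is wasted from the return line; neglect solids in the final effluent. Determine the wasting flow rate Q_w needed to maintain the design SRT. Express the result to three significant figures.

Wasting from the return line (neglecting effluent solids): Q_w = V·X / (θ_c·X_r) = 666.0 × 3140 / (11.8 × 6600) = 26.85 m³/d.

Q_w ≈ 26.9 m³/d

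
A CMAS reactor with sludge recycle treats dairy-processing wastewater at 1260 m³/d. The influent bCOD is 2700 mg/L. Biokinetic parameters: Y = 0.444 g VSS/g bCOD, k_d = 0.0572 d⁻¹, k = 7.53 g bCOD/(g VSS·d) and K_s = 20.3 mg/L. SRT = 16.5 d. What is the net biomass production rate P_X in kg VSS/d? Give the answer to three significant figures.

P_X ≈ 777 kg VSS/d

For a completely mixed reactor with recycle the Lawrence–McCarty relation gives S = K_s·(1 + k_d·θ_c) / [θ_c·(Y·k − k_d) − 1] = 20.3 × (1 + 0.0572 × 16.5) / [16.5 × (0.444 × 7.53 − 0.0572) − 1] = 39.46 / 53.22 = 0.7414 mg/L.
Correct the yield for decay: Y_obs = Y/(1 + k_d θ_c) = 0.444 / (1 + 0.0572 × 16.5) = 0.444 / 1.944 = 0.2284.
Q·(S₀ − S) = 1260 × (2700 − 0.741) × 10⁻³ = 3401 kg/d removed.
So the net sludge growth is P_X = 0.2284 × 3401 = 776.9 kg VSS/d.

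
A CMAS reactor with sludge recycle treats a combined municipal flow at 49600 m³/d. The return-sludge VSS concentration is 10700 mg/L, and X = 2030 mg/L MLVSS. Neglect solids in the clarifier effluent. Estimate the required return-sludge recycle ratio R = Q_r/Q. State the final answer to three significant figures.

Solids balance on the clarifier gives (1+R)X = R·X_r, so R = X/(X_r − X) = 2030 / (10700 − 2030) = 0.2341.

R ≈ 0.234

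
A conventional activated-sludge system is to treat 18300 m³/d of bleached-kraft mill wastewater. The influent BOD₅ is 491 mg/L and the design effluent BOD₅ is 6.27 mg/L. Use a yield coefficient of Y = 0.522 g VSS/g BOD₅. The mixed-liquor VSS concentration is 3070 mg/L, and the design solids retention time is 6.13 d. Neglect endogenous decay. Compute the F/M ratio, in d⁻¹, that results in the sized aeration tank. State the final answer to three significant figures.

F/M ≈ 0.317 d⁻¹

V·X = Y·Q·ΔS·θ_c gives V = 0.522 × 18300 × (491 − 6.27) × 6.13 / 3070 = 9246 m³.
Food-to-microorganism ratio F/M = Q S₀ / (V X) = 18300 × 491 / (9246 × 3070) = 0.3166 d⁻¹.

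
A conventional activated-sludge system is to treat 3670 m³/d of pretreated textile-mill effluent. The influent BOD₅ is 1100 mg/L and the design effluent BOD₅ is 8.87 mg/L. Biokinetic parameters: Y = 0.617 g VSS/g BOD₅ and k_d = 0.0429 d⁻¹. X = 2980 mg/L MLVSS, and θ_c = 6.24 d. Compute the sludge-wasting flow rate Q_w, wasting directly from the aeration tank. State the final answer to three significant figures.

From the SRT design equation V = Y Q (S₀−S) θ_c / [X (1 + k_d θ_c)] = 0.617 × 3670 × (1100 − 8.87) × 6.24 / [2980 × (1 + 0.0429 × 6.24)] = 1.54×10^7 / 3778 = 4081 m³.
For wasting at MLVSS concentration, Q_w = V/θ_c = 4081/6.24 = 654.0 m³/d.

Q_w ≈ 654 m³/d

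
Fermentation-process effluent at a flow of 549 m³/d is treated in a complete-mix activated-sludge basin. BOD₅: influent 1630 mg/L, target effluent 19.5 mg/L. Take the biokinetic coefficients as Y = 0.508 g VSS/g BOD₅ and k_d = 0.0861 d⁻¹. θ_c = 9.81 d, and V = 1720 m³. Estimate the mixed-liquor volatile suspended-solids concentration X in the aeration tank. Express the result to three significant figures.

X ≈ 1390 mg/L

Solving the biomass balance for X: X = Y Q (S₀−S) θ_c / [V (1+k_d θ_c)] = 0.508 × 549 × (1630 − 19.5) × 9.81 / [1720 × (1 + 0.0861 × 9.81)] = 1389 mg/L.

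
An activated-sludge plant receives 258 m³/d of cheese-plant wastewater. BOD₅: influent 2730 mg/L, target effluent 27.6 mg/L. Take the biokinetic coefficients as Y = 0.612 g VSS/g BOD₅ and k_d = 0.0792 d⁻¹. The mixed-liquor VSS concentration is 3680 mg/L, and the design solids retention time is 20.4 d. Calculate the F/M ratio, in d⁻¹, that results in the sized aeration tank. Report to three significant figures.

F/M ≈ 0.212 d⁻¹

Rearranging the biomass balance for a CMAS with decay, V = Y·Q·ΔS·θ_c / [X·(1+k_d θ_c)] = 0.612 × 258 × (2730 − 27.6) × 20.4 / [3680 × (1 + 0.0792 × 20.4)] = 8.7×10^6 / 9626 = 904.3 m³.
F/M = applied load / biomass = Q·S₀/(V·X) = 258 × 2730 / (904.3 × 3680) = 0.2116 d⁻¹.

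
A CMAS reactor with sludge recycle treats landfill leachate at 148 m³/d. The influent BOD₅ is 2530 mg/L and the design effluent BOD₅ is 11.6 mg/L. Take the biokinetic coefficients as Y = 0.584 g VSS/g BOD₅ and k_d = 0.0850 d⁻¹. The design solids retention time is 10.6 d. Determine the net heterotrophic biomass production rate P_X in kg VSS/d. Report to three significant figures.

P_X ≈ 115 kg VSS/d

Observed yield with endogenous decay: Y_obs = Y / (1 + k_d·θ_c) = 0.584 / (1 + 0.0850 × 10.6) = 0.584 / 1.901 = 0.3072 g VSS/g BOD₅.
Mass of BOD₅ removed per day: Q(S₀ − S) = 148 × 2518 g/m³ = 372.7 kg/d.
Net biomass production P_X = Y_obs × Q·(S₀ − S) = 0.3072 × 372.7 = 114.5 kg VSS/d.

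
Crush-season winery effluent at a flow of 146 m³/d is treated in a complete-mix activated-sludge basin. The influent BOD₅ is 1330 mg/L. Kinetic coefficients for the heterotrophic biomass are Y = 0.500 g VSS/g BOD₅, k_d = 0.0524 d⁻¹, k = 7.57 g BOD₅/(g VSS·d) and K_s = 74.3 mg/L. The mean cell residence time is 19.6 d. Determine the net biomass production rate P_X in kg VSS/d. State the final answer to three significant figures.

From the Monod/SRT balance for a CMAS, S = K_s·(1+k_d θ_c)/[θ_c·(Y k − k_d) − 1] = 74.3 × (1 + 0.0524 × 19.6) / [19.6 × (0.500 × 7.57 − 0.0524) − 1] = 150.6 / 72.16 = 2.087 mg/L.
The observed yield is Y_obs = Y/(1 + k_d·θ_c) = 0.500 / (1 + 0.0524 × 19.6) = 0.500 / 2.027 = 0.2467 g VSS per g BOD₅ removed.
Substrate removed = Q·(S₀ − S) = 146 m³/d × (1330 − 2.09) g/m³ = 1.94×10^5 g/d = 193.9 kg/d.
Biomass produced: P_X = Y_obs·Q·ΔS = 0.2467 × 193.9 ≈ 47.82 kg VSS/d.

P_X ≈ 47.8 kg VSS/d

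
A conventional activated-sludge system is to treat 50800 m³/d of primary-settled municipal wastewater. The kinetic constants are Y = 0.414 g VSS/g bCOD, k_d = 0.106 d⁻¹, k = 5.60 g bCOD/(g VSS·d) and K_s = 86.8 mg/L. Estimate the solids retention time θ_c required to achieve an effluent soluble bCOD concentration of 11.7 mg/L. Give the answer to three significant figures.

θ_c ≈ 5.90 d

At the target effluent, Y k S/(K_s+S) = 0.414×5.60×11.7/98.50 = 0.2754 d⁻¹.
θ_c = 1/(μ − k_d) = 1/(0.2754 − 0.106) = 1/0.1694 = 5.904 d.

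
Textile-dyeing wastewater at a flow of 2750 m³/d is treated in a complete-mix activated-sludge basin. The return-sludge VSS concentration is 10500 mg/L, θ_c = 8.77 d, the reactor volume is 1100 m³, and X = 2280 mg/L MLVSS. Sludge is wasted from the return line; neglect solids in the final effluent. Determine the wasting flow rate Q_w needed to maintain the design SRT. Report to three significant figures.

Q_w = (V·X)/(θ_c X_r) = 1100 × 2280 / (8.77 × 10500) = 27.24 m³/d.

Q_w ≈ 27.2 m³/d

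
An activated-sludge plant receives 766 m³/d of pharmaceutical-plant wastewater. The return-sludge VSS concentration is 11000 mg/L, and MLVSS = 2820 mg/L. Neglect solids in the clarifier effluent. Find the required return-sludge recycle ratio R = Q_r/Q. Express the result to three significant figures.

R ≈ 0.345

Mass balance around the secondary clarifier (neglecting effluent solids): R = X / (X_r − X) = 2820 / (11000 − 2820) = 0.3447.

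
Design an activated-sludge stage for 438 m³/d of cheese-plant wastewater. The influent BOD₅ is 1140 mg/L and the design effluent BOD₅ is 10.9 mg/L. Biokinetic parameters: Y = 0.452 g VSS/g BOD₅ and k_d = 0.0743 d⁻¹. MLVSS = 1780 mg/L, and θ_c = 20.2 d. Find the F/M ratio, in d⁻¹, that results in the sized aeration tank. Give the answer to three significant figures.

Rearranging the biomass balance for a CMAS with decay, V = Y·Q·ΔS·θ_c / [X·(1+k_d θ_c)] = 0.452 × 438 × (1140 − 10.9) × 20.2 / [1780 × (1 + 0.0743 × 20.2)] = 4.52×10^6 / 4452 = 1014 m³.
F/M = applied load / biomass = Q·S₀/(V·X) = 438 × 1140 / (1014 × 1780) = 0.2765 d⁻¹.

F/M ≈ 0.277 d⁻¹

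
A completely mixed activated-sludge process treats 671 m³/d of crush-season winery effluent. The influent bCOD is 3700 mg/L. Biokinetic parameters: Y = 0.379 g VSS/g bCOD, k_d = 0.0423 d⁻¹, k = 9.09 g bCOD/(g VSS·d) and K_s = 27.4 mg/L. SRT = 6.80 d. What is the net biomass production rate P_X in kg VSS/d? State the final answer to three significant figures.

From the Monod/SRT balance for a CMAS, S = K_s·(1+k_d θ_c)/[θ_c·(Y k − k_d) − 1] = 27.4 × (1 + 0.0423 × 6.80) / [6.80 × (0.379 × 9.09 − 0.0423) − 1] = 35.28 / 22.14 = 1.594 mg/L.
Correct the yield for decay: Y_obs = Y/(1 + k_d θ_c) = 0.379 / (1 + 0.0423 × 6.80) = 0.379 / 1.288 = 0.2943.
Q·(S₀ − S) = 671 × (3700 − 1.59) × 10⁻³ = 2482 kg/d removed.
Net biomass production P_X = Y_obs × Q·(S₀ − S) = 0.2943 × 2482 = 730.4 kg VSS/d.

P_X ≈ 730 kg VSS/d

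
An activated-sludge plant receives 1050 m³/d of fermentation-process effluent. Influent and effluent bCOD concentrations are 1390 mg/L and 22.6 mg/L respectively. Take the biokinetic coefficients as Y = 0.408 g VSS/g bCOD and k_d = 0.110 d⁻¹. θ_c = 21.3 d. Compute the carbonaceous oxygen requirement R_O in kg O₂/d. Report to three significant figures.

R_O ≈ 1190 kg O₂/d

Correct the yield for decay: Y_obs = Y/(1 + k_d θ_c) = 0.408 / (1 + 0.110 × 21.3) = 0.408 / 3.343 = 0.1220.
Mass of bCOD removed per day: Q(S₀ − S) = 1050 × 1367 g/m³ = 1436 kg/d.
Net sludge production P_X = 0.1220 × 1436 = 175.2 kg VSS/d.
R_O = Q·ΔS − 1.42 P_X = 1436 − 248.8 = 1187 kg O₂/d.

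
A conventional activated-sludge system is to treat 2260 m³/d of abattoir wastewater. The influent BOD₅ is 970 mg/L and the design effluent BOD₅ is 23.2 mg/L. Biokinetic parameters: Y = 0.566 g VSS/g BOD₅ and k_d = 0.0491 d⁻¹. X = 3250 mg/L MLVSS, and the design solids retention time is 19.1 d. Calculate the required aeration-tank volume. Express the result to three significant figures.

V ≈ 3670 m³

Steady-state biomass mass balance: V·X·(1 + k_d·θ_c) = Y·Q·(S₀ − S)·θ_c, so V = 0.566 × 2260 × (970 − 23.2) × 19.1 / [3250 × (1 + 0.0491 × 19.1)] = 2.31×10^7 / 6298 = 3673 m³.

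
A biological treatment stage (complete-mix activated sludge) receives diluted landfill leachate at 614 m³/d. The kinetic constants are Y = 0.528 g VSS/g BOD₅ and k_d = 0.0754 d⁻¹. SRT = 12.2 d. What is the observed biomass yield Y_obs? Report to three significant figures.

Y_obs = Y / (1 + k_d θ_c) = 0.528 / (1 + 0.0754 × 12.2) = 0.528 / 1.920 = 0.2750.

Y_obs ≈ 0.275 g VSS/g BOD₅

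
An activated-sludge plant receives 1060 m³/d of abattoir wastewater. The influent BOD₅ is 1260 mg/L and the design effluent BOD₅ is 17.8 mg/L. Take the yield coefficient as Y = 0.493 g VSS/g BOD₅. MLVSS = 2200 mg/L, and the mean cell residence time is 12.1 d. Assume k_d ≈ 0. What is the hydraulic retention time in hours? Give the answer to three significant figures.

τ ≈ 80.8 h

V·X = Y·Q·ΔS·θ_c gives V = 0.493 × 1060 × (1260 − 17.8) × 12.1 / 2200 = 3570 m³.
τ = V/Q = 3570/1060 = 3.368 d, or 80.84 h.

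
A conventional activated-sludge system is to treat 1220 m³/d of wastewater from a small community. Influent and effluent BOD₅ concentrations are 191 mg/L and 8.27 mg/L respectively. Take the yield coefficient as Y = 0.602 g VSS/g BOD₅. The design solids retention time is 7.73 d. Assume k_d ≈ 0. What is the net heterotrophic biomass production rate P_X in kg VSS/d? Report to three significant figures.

P_X ≈ 134 kg VSS/d

Since k_d ≈ 0, Y_obs = Y = 0.602 g VSS/g BOD₅.
Mass of BOD₅ removed per day: Q(S₀ − S) = 1220 × 182.7 g/m³ = 222.9 kg/d.
P_X = Y_obs · Q(S₀ − S) = 0.6020 × 222.9 = 134.2 kg VSS/d.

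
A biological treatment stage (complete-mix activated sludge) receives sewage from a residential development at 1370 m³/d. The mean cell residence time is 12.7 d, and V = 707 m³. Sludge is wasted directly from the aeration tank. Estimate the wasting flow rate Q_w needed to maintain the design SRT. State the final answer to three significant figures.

Q_w ≈ 55.7 m³/d

For wasting at MLVSS concentration, Q_w = V/θ_c = 707.0/12.7 = 55.67 m³/d.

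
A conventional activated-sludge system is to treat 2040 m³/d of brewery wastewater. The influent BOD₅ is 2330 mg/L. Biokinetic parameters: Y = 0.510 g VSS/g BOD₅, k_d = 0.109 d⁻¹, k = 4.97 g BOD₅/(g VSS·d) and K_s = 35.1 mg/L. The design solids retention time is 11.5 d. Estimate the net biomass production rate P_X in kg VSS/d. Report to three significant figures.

P_X ≈ 1070 kg VSS/d

For a completely mixed reactor with recycle the Lawrence–McCarty relation gives S = K_s·(1 + k_d·θ_c) / [θ_c·(Y·k − k_d) − 1] = 35.1 × (1 + 0.109 × 11.5) / [11.5 × (0.510 × 4.97 − 0.109) − 1] = 79.10 / 26.90 = 2.941 mg/L.
Y_obs = Y / (1 + k_d θ_c) = 0.510 / (1 + 0.109 × 11.5) = 0.510 / 2.253 = 0.2263.
ΔS = 2330 − 2.94 = 2327 mg/L, so the substrate removal rate is 2040 × 2327/1000 = 4747 kg BOD₅/d.
Net biomass production P_X = Y_obs × Q·(S₀ − S) = 0.2263 × 4747 = 1074 kg VSS/d.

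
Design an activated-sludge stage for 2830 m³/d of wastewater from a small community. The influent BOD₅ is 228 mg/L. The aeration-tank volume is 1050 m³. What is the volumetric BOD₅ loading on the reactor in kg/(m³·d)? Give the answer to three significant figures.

L_v = Q S₀ / V = 2830 × 228 × 10⁻³ / 1050 = 0.6145 kg/(m³·d).

L_v ≈ 0.615 kg BOD₅/(m³·d)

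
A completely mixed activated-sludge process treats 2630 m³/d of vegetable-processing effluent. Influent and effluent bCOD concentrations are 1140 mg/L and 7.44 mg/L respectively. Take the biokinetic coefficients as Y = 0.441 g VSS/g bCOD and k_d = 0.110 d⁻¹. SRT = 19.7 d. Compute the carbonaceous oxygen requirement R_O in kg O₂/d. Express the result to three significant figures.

R_O ≈ 2390 kg O₂/d

The observed yield is Y_obs = Y/(1 + k_d·θ_c) = 0.441 / (1 + 0.110 × 19.7) = 0.441 / 3.167 = 0.1392 g VSS per g bCOD removed.
Substrate removed = Q·(S₀ − S) = 2630 m³/d × (1140 − 7.44) g/m³ = 2.98×10^6 g/d = 2979 kg/d.
Net sludge production P_X = 0.1392 × 2979 = 414.8 kg VSS/d.
Carbonaceous O₂ demand = substrate oxidised − cell-mass equivalent = 2979 − 1.42 × 414.8 = 2390 kg O₂/d.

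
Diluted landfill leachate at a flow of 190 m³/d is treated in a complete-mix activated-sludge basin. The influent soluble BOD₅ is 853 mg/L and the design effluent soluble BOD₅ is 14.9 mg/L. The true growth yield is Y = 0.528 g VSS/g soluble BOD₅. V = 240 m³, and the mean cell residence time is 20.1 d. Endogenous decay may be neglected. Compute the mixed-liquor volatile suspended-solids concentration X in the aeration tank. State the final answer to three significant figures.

X ≈ 7040 mg/L

X = Y·Q·ΔS·θ_c / V = 0.528 × 190 × (853 − 14.9) × 20.1 / 240 = 7042 mg/L.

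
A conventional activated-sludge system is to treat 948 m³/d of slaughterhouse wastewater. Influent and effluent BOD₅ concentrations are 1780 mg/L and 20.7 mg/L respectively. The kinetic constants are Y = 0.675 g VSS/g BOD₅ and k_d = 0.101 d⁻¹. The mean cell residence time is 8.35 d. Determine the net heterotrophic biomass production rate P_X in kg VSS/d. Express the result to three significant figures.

P_X ≈ 611 kg VSS/d

Correct the yield for decay: Y_obs = Y/(1 + k_d θ_c) = 0.675 / (1 + 0.101 × 8.35) = 0.675 / 1.843 = 0.3662.
Substrate removed = Q·(S₀ − S) = 948 m³/d × (1780 − 20.7) g/m³ = 1.67×10^6 g/d = 1668 kg/d.
Net biomass production P_X = Y_obs × Q·(S₀ − S) = 0.3662 × 1668 = 610.7 kg VSS/d.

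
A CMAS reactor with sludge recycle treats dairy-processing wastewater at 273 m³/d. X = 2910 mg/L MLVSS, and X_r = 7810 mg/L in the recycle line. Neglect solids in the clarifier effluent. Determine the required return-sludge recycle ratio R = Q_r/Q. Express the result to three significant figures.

R ≈ 0.594

Solids balance on the clarifier gives (1+R)X = R·X_r, so R = X/(X_r − X) = 2910 / (7810 − 2910) = 0.5939.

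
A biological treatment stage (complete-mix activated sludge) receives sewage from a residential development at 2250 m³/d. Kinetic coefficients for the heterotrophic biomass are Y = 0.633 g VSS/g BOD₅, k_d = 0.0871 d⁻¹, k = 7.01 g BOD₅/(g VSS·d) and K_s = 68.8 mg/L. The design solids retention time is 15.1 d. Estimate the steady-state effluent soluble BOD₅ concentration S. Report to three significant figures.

S ≈ 2.46 mg/L

For a completely mixed reactor with recycle the Lawrence–McCarty relation gives S = K_s·(1 + k_d·θ_c) / [θ_c·(Y·k − k_d) − 1] = 68.8 × (1 + 0.0871 × 15.1) / [15.1 × (0.633 × 7.01 − 0.0871) − 1] = 159.3 / 64.69 = 2.462 mg/L.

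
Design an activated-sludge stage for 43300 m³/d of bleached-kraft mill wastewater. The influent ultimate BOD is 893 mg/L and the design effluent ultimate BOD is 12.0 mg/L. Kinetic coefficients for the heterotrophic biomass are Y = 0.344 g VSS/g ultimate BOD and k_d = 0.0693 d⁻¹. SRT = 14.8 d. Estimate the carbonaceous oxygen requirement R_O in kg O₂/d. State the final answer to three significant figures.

R_O ≈ 28900 kg O₂/d

The observed yield is Y_obs = Y/(1 + k_d·θ_c) = 0.344 / (1 + 0.0693 × 14.8) = 0.344 / 2.026 = 0.1698 g VSS per g ultimate BOD removed.
Mass of ultimate BOD removed per day: Q(S₀ − S) = 43300 × 881.0 g/m³ = 38147 kg/d.
P_X = Y_obs·Q·(S₀ − S) = 0.1698 × 38147 = 6478 kg VSS/d.
R_O = Q·ΔS − 1.42 P_X = 38147 − 9199 = 28948 kg O₂/d.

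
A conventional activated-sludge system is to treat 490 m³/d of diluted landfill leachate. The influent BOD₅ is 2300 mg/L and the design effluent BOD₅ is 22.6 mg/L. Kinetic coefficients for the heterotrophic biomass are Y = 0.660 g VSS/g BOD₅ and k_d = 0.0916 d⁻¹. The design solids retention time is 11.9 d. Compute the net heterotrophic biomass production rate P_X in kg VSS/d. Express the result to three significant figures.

P_X ≈ 352 kg VSS/d

Y_obs = Y / (1 + k_d θ_c) = 0.660 / (1 + 0.0916 × 11.9) = 0.660 / 2.090 = 0.3158.
Q·(S₀ − S) = 490 × (2300 − 22.6) × 10⁻³ = 1116 kg/d removed.
Biomass produced: P_X = Y_obs·Q·ΔS = 0.3158 × 1116 ≈ 352.4 kg VSS/d.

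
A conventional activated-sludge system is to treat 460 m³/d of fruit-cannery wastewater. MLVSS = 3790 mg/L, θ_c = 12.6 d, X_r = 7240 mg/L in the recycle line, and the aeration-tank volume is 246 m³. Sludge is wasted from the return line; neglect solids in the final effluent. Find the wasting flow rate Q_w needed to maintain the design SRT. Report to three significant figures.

Q_w ≈ 10.2 m³/d

Wasting from the return line (neglecting effluent solids): Q_w = V·X / (θ_c·X_r) = 246.0 × 3790 / (12.6 × 7240) = 10.22 m³/d.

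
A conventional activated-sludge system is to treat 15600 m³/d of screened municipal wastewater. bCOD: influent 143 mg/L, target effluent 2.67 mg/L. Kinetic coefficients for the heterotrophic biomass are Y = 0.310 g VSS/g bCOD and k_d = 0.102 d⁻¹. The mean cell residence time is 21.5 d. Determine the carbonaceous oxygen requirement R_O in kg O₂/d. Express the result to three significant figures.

Correct the yield for decay: Y_obs = Y/(1 + k_d θ_c) = 0.310 / (1 + 0.102 × 21.5) = 0.310 / 3.193 = 0.09709.
Q·(S₀ − S) = 15600 × (143 − 2.67) × 10⁻³ = 2189 kg/d removed.
Net sludge production P_X = 0.09709 × 2189 = 212.5 kg VSS/d.
R_O = Q·ΔS − 1.42 P_X = 2189 − 301.8 = 1887 kg O₂/d.

R_O ≈ 1890 kg O₂/d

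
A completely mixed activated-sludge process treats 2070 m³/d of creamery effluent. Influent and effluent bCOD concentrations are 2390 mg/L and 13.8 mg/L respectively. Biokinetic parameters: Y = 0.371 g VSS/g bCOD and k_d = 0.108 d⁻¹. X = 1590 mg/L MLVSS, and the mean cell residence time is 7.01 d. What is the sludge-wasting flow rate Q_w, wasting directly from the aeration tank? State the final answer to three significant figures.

Rearranging the biomass balance for a CMAS with decay, V = Y·Q·ΔS·θ_c / [X·(1+k_d θ_c)] = 0.371 × 2070 × (2390 − 13.8) × 7.01 / [1590 × (1 + 0.108 × 7.01)] = 1.28×10^7 / 2794 = 4579 m³.
With mixed-liquor wasting, θ_c = V/Q_w, so Q_w = V/θ_c = 4579/7.01 = 653.2 m³/d.

Q_w ≈ 653 m³/d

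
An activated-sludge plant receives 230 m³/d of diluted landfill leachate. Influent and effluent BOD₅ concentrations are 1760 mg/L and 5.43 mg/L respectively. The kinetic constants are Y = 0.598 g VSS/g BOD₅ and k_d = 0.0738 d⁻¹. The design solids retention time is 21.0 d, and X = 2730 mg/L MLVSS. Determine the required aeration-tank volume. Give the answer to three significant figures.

Steady-state biomass mass balance: V·X·(1 + k_d·θ_c) = Y·Q·(S₀ − S)·θ_c, so V = 0.598 × 230 × (1760 − 5.43) × 21.0 / [2730 × (1 + 0.0738 × 21.0)] = 5.07×10^6 / 6961 = 728.0 m³.

V ≈ 728 m³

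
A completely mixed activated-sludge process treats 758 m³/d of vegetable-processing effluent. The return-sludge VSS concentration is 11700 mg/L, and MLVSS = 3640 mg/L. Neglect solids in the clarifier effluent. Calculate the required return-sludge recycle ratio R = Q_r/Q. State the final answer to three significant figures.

Mass balance around the secondary clarifier (neglecting effluent solids): R = X / (X_r − X) = 3640 / (11700 − 3640) = 0.4516.

R ≈ 0.452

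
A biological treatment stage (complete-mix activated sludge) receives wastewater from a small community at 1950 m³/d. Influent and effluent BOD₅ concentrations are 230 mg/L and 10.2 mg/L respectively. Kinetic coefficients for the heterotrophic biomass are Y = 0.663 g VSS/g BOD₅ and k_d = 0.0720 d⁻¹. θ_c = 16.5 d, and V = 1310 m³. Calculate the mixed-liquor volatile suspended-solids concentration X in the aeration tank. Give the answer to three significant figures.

X = Y·Q·ΔS·θ_c / [V·(1 + k_d θ_c)] = 0.663 × 1950 × (230 − 10.2) × 16.5 / [1310 × (1 + 0.0720 × 16.5)] = 1636 mg/L.

X ≈ 1640 mg/L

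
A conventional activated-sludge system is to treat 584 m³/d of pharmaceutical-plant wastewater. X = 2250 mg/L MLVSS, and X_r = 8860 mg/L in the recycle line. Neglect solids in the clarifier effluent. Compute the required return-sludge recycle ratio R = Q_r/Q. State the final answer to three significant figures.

Mass balance around the secondary clarifier (neglecting effluent solids): R = X / (X_r − X) = 2250 / (8860 − 2250) = 0.3404.

R ≈ 0.340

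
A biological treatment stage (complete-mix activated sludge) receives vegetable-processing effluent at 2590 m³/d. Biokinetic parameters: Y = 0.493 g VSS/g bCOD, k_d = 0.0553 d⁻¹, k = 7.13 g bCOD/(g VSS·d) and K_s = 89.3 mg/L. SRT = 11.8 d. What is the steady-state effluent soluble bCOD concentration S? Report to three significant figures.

Effluent substrate depends only on kinetics and SRT: S = K_s(1 + k_d θ_c) / [θ_c(Yk − k_d) − 1] = 89.3 × (1 + 0.0553 × 11.8) / [11.8 × (0.493 × 7.13 − 0.0553) − 1] = 147.6 / 39.83 = 3.705 mg/L.

S ≈ 3.71 mg/L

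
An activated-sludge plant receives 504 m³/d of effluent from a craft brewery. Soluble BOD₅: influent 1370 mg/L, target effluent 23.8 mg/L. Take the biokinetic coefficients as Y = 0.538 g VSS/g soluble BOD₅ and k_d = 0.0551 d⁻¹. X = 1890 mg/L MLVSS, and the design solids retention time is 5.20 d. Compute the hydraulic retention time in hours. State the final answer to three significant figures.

τ ≈ 37.2 h

Steady-state biomass mass balance: V·X·(1 + k_d·θ_c) = Y·Q·(S₀ − S)·θ_c, so V = 0.538 × 504 × (1370 − 23.8) × 5.20 / [1890 × (1 + 0.0551 × 5.20)] = 1.9×10^6 / 2432 = 780.6 m³.
HRT = V/Q = 780.6 m³ / 504 m³·d⁻¹ = 1.549 d × 24 = 37.17 h.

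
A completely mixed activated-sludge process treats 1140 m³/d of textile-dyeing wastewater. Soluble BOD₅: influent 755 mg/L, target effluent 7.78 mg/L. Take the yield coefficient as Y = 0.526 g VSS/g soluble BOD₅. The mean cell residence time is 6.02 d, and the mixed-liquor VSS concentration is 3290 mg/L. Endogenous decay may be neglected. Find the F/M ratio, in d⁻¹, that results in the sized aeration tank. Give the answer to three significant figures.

V·X = Y·Q·ΔS·θ_c gives V = 0.526 × 1140 × (755 − 7.78) × 6.02 / 3290 = 819.9 m³.
F/M = applied load / biomass = Q·S₀/(V·X) = 1140 × 755 / (819.9 × 3290) = 0.3191 d⁻¹.

F/M ≈ 0.319 d⁻¹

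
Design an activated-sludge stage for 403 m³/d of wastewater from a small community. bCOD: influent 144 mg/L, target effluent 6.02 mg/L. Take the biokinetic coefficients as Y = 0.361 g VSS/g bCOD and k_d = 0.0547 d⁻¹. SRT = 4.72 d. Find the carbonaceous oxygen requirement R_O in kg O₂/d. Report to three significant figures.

R_O ≈ 33.0 kg O₂/d

Y_obs = Y / (1 + k_d θ_c) = 0.361 / (1 + 0.0547 × 4.72) = 0.361 / 1.258 = 0.2869.
Q·(S₀ − S) = 403 × (144 − 6.02) × 10⁻³ = 55.61 kg/d removed.
Net sludge production P_X = 0.2869 × 55.61 = 15.95 kg VSS/d.
R_O = Q·(S₀ − S) − 1.42·P_X = 55.61 − 1.42 × 15.95 = 32.95 kg O₂/d.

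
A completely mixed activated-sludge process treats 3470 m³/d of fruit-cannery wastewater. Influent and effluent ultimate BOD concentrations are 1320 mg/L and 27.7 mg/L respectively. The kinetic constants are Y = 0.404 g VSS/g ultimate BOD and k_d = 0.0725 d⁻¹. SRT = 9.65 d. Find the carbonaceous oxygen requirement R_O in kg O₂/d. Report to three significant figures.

R_O ≈ 2970 kg O₂/d

Correct the yield for decay: Y_obs = Y/(1 + k_d θ_c) = 0.404 / (1 + 0.0725 × 9.65) = 0.404 / 1.700 = 0.2377.
Substrate removed = Q·(S₀ − S) = 3470 m³/d × (1320 − 27.7) g/m³ = 4.48×10^6 g/d = 4484 kg/d.
Net sludge production P_X = 0.2377 × 4484 = 1066 kg VSS/d.
R_O = Q·ΔS − 1.42 P_X = 4484 − 1514 = 2971 kg O₂/d.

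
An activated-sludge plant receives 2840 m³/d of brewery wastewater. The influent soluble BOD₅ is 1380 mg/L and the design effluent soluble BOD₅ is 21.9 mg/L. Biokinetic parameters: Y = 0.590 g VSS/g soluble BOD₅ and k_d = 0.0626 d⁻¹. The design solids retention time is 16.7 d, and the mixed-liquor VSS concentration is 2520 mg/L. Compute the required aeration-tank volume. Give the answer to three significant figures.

From the SRT design equation V = Y Q (S₀−S) θ_c / [X (1 + k_d θ_c)] = 0.590 × 2840 × (1380 − 21.9) × 16.7 / [2520 × (1 + 0.0626 × 16.7)] = 3.8×10^7 / 5154 = 7373 m³.

V ≈ 7370 m³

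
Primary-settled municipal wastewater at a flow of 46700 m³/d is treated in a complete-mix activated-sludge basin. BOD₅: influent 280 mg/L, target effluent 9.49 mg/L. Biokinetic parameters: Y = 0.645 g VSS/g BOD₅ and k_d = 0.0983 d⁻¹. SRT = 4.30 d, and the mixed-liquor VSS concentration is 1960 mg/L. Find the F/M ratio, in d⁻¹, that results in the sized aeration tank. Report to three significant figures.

From the SRT design equation V = Y Q (S₀−S) θ_c / [X (1 + k_d θ_c)] = 0.645 × 46700 × (280 − 9.49) × 4.30 / [1960 × (1 + 0.0983 × 4.30)] = 3.5×10^7 / 2788 = 12565 m³.
Food-to-microorganism ratio F/M = Q S₀ / (V X) = 46700 × 280 / (12565 × 1960) = 0.5310 d⁻¹.

F/M ≈ 0.531 d⁻¹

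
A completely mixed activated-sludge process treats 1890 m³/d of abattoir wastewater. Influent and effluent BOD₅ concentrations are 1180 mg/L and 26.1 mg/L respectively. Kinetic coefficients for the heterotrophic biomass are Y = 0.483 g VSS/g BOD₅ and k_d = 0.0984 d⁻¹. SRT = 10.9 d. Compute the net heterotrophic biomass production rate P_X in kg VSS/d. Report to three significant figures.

P_X ≈ 508 kg VSS/d

Correct the yield for decay: Y_obs = Y/(1 + k_d θ_c) = 0.483 / (1 + 0.0984 × 10.9) = 0.483 / 2.073 = 0.2330.
Mass of BOD₅ removed per day: Q(S₀ − S) = 1890 × 1154 g/m³ = 2181 kg/d.
So the net sludge growth is P_X = 0.2330 × 2181 = 508.2 kg VSS/d.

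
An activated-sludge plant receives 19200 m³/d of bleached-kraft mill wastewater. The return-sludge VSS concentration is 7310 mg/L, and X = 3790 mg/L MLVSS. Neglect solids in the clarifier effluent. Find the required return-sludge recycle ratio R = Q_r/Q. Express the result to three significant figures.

R ≈ 1.08

Solids balance on the clarifier gives (1+R)X = R·X_r, so R = X/(X_r − X) = 3790 / (7310 − 3790) = 1.077.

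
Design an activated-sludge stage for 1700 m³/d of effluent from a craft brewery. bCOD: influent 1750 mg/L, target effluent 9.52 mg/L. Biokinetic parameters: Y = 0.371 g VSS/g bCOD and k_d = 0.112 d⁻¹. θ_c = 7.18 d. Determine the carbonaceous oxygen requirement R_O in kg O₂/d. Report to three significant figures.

R_O ≈ 2090 kg O₂/d

Y_obs = Y / (1 + k_d θ_c) = 0.371 / (1 + 0.112 × 7.18) = 0.371 / 1.804 = 0.2056.
Mass of bCOD removed per day: Q(S₀ − S) = 1700 × 1740 g/m³ = 2959 kg/d.
Biomass synthesised: P_X = Y_obs × 2959 = 608.4 kg VSS/d.
R_O = Q·ΔS − 1.42 P_X = 2959 − 864.0 = 2095 kg O₂/d.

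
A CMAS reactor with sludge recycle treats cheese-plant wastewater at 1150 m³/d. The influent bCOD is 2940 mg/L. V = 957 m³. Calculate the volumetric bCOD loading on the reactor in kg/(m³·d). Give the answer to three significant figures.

L_v ≈ 3.53 kg bCOD/(m³·d)

Applied bCOD load per unit volume = Q·S₀/V = (1150 × 2940/1000)/957.0 = 3.533 kg bCOD·m⁻³·d⁻¹.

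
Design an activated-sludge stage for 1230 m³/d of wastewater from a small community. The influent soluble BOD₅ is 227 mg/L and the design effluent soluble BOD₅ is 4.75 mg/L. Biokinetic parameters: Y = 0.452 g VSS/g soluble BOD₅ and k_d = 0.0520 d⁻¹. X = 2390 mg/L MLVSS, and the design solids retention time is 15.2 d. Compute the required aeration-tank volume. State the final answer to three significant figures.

From the SRT design equation V = Y Q (S₀−S) θ_c / [X (1 + k_d θ_c)] = 0.452 × 1230 × (227 − 4.75) × 15.2 / [2390 × (1 + 0.0520 × 15.2)] = 1.88×10^6 / 4279 = 438.9 m³.

V ≈ 439 m³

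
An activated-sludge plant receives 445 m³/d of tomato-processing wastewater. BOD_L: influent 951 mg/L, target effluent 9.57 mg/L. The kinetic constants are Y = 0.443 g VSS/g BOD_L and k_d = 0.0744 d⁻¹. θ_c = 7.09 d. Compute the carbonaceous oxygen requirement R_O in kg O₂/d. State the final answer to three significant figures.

Observed yield with endogenous decay: Y_obs = Y / (1 + k_d·θ_c) = 0.443 / (1 + 0.0744 × 7.09) = 0.443 / 1.527 = 0.2900 g VSS/g BOD_L.
Mass of BOD_L removed per day: Q(S₀ − S) = 445 × 941.4 g/m³ = 418.9 kg/d.
Net sludge production P_X = 0.2900 × 418.9 = 121.5 kg VSS/d.
Carbonaceous O₂ demand = substrate oxidised − cell-mass equivalent = 418.9 − 1.42 × 121.5 = 246.4 kg O₂/d.

R_O ≈ 246 kg O₂/d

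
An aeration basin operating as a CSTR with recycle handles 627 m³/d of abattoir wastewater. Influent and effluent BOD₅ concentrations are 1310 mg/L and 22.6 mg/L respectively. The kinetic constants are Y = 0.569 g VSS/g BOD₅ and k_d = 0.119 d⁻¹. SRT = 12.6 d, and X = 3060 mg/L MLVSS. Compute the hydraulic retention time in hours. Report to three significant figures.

From the SRT design equation V = Y Q (S₀−S) θ_c / [X (1 + k_d θ_c)] = 0.569 × 627 × (1310 − 22.6) × 12.6 / [3060 × (1 + 0.119 × 12.6)] = 5.79×10^6 / 7648 = 756.7 m³.
HRT = V/Q = 756.7 m³ / 627 m³·d⁻¹ = 1.207 d × 24 = 28.96 h.

τ ≈ 29.0 h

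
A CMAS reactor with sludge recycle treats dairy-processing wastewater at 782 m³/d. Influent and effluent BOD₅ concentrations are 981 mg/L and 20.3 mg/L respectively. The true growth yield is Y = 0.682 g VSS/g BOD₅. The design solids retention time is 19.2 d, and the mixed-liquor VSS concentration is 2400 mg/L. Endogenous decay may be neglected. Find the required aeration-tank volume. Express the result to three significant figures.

V ≈ 4100 m³

Biomass mass balance (decay neglected): V·X = Y·Q·(S₀ − S)·θ_c, so V = 0.682 × 782 × (981 − 20.3) × 19.2 / 2400 = 4099 m³.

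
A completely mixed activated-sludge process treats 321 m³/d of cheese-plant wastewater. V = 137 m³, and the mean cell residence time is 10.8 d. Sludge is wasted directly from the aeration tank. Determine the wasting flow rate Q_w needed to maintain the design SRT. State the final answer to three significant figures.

Q_w ≈ 12.7 m³/d

For wasting at MLVSS concentration, Q_w = V/θ_c = 137.0/10.8 = 12.69 m³/d.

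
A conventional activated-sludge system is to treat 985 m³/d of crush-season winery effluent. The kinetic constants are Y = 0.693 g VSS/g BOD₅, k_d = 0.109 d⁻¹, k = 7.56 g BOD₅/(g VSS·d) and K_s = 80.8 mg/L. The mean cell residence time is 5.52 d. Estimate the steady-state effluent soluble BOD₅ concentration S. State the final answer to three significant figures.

Effluent substrate depends only on kinetics and SRT: S = K_s(1 + k_d θ_c) / [θ_c(Yk − k_d) − 1] = 80.8 × (1 + 0.109 × 5.52) / [5.52 × (0.693 × 7.56 − 0.109) − 1] = 129.4 / 27.32 = 4.737 mg/L.

S ≈ 4.74 mg/L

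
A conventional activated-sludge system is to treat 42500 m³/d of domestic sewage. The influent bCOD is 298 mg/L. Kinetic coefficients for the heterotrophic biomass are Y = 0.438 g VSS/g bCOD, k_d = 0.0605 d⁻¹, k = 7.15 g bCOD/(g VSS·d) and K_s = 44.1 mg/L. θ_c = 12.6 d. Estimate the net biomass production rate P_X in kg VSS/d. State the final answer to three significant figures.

For a completely mixed reactor with recycle the Lawrence–McCarty relation gives S = K_s·(1 + k_d·θ_c) / [θ_c·(Y·k − k_d) − 1] = 44.1 × (1 + 0.0605 × 12.6) / [12.6 × (0.438 × 7.15 − 0.0605) − 1] = 77.72 / 37.70 = 2.062 mg/L.
Y_obs = Y / (1 + k_d θ_c) = 0.438 / (1 + 0.0605 × 12.6) = 0.438 / 1.762 = 0.2485.
Q·(S₀ − S) = 42500 × (298 − 2.06) × 10⁻³ = 12577 kg/d removed.
P_X = Y_obs · Q(S₀ − S) = 0.2485 × 12577 = 3126 kg VSS/d.

P_X ≈ 3130 kg VSS/d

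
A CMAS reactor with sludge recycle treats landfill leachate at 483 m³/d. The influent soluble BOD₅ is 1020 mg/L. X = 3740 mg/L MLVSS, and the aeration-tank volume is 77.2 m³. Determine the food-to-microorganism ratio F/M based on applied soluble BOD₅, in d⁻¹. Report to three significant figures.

F/M = Q·S₀ / (V·X) = 483 × 1020 / (77.20 × 3740) = 1.706 g soluble BOD₅·(g VSS·d)⁻¹.

F/M ≈ 1.71 d⁻¹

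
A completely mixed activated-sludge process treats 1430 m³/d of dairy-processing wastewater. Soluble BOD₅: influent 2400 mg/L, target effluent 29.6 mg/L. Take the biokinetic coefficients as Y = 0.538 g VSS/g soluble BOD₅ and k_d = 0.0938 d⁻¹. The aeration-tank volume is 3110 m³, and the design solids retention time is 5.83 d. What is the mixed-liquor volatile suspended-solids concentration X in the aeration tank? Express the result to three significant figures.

From V·X·(1 + k_d·θ_c) = Y·Q·(S₀ − S)·θ_c: X = 0.538 × 1430 × (2400 − 29.6) × 5.83 / [3110 × (1 + 0.0938 × 5.83)] = 2210 mg/L.

X ≈ 2210 mg/L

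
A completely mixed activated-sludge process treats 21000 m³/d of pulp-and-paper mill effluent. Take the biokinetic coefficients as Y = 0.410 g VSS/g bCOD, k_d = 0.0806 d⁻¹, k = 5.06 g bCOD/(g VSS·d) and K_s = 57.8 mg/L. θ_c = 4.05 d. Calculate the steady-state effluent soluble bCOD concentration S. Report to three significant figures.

For a completely mixed reactor with recycle the Lawrence–McCarty relation gives S = K_s·(1 + k_d·θ_c) / [θ_c·(Y·k − k_d) − 1] = 57.8 × (1 + 0.0806 × 4.05) / [4.05 × (0.410 × 5.06 − 0.0806) − 1] = 76.67 / 7.076 = 10.84 mg/L.

S ≈ 10.8 mg/L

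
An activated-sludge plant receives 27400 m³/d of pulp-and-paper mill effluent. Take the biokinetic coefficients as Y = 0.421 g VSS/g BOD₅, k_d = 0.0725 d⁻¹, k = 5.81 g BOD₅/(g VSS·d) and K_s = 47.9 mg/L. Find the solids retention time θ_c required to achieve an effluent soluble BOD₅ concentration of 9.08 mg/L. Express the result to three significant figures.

At the target effluent, Y k S/(K_s+S) = 0.421×5.81×9.08/56.98 = 0.3898 d⁻¹.
1/θ_c = 0.3898 − 0.0725 = 0.3173 d⁻¹, so θ_c = 3.152 d.

θ_c ≈ 3.15 d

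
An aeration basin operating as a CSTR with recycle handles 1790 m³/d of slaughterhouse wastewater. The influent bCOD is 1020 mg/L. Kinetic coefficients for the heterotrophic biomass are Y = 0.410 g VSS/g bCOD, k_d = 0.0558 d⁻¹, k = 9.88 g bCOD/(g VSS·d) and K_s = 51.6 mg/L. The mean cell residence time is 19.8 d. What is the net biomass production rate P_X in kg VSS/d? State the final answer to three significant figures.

For a completely mixed reactor with recycle the Lawrence–McCarty relation gives S = K_s·(1 + k_d·θ_c) / [θ_c·(Y·k − k_d) − 1] = 51.6 × (1 + 0.0558 × 19.8) / [19.8 × (0.410 × 9.88 − 0.0558) − 1] = 108.6 / 78.10 = 1.391 mg/L.
The observed yield is Y_obs = Y/(1 + k_d·θ_c) = 0.410 / (1 + 0.0558 × 19.8) = 0.410 / 2.105 = 0.1948 g VSS per g bCOD removed.
Q·(S₀ − S) = 1790 × (1020 − 1.39) × 10⁻³ = 1823 kg/d removed.
So the net sludge growth is P_X = 0.1948 × 1823 = 355.2 kg VSS/d.

P_X ≈ 355 kg VSS/d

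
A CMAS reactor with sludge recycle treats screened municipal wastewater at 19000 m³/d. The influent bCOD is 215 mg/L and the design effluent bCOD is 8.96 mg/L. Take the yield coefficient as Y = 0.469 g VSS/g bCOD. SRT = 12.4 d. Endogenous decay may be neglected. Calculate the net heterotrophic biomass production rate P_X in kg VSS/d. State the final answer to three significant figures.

No decay correction is needed, so Y_obs = Y = 0.469.
Mass of bCOD removed per day: Q(S₀ − S) = 19000 × 206.0 g/m³ = 3915 kg/d.
P_X = Y_obs · Q(S₀ − S) = 0.4690 × 3915 = 1836 kg VSS/d.

P_X ≈ 1840 kg VSS/d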